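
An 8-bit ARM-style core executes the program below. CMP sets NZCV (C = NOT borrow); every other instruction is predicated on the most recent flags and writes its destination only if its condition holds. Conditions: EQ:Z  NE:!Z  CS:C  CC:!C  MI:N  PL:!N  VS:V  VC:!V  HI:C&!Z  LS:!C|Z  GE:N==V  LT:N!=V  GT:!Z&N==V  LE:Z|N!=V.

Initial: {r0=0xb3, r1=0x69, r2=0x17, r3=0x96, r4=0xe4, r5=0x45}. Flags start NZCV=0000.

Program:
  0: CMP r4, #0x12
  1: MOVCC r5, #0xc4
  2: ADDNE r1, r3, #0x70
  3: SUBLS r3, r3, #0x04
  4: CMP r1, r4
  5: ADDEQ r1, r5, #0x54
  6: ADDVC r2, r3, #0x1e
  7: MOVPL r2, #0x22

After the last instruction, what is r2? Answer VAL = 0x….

VAL = 0x22

[0] flags=1010 → (cmp)
[1] flags=1010 CC?F → skip
[2] flags=1010 NE?T → r1=0x06
[3] flags=1010 LS?F → skip
[4] flags=0000 → (cmp)
[5] flags=0000 EQ?F → skip
[6] flags=0000 VC?T → r2=0xb4
[7] flags=0000 PL?T → r2=0x22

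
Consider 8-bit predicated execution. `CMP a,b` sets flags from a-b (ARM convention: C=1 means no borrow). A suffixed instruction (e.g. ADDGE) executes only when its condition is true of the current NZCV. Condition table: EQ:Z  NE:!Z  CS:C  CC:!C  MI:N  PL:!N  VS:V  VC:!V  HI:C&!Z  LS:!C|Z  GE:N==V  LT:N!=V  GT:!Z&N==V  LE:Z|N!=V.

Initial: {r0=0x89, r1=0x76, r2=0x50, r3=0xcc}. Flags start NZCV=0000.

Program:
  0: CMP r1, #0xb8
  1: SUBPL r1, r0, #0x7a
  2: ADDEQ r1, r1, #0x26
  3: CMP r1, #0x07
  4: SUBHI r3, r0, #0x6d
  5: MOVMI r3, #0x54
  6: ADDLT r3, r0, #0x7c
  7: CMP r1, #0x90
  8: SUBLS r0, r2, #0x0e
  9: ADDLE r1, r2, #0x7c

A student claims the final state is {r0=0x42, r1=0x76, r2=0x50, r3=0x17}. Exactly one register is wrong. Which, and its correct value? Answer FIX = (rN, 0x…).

FIX = (r3, 0x1c)

[0] flags=1001 → (cmp)
[1] flags=1001 PL?F → skip
[2] flags=1001 EQ?F → skip
[3] flags=0010 → (cmp)
[4] flags=0010 HI?T → r3=0x1c
[5] flags=0010 MI?F → skip
[6] flags=0010 LT?F → skip
[7] flags=1001 → (cmp)
[8] flags=1001 LS?T → r0=0x42
[9] flags=1001 LE?F → skip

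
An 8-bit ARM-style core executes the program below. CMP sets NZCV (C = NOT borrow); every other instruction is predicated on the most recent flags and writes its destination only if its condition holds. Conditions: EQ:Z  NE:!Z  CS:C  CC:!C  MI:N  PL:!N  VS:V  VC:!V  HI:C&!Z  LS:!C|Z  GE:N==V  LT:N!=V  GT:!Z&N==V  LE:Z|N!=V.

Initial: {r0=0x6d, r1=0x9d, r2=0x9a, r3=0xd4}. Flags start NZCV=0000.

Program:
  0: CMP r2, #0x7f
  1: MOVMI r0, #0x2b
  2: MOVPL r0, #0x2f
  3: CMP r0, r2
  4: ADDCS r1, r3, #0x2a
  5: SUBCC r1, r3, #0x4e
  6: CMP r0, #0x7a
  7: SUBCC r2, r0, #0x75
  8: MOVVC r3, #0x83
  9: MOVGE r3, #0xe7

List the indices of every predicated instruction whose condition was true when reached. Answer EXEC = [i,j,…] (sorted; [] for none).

EXEC = [2,5,7,8]

0: ✓ CMP  NZCV=0011
1: · MOVMI
2: ✓ MOVPL  r0←0x2f
3: ✓ CMP  NZCV=1001
4: · ADDCS
5: ✓ SUBCC  r1←0x86
6: ✓ CMP  NZCV=1000
7: ✓ SUBCC  r2←0xba
8: ✓ MOVVC  r3←0x83
9: · MOVGE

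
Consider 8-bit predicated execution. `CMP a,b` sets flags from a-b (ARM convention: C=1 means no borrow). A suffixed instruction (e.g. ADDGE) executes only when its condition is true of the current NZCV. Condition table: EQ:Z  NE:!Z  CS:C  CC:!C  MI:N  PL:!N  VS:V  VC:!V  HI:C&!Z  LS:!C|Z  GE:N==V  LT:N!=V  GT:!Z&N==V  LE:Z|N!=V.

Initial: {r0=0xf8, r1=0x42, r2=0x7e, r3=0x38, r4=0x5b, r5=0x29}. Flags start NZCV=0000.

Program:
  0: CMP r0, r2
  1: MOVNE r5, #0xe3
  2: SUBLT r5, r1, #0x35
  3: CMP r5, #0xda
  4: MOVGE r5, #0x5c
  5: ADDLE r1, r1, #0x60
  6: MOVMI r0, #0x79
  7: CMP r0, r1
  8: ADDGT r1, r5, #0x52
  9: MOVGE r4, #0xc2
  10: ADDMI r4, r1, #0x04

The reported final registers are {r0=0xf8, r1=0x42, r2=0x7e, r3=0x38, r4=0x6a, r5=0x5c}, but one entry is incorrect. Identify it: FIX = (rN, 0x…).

0: ✓ CMP  NZCV=0011
1: ✓ MOVNE  r5←0xe3
2: ✓ SUBLT  r5←0x0d
3: ✓ CMP  NZCV=0000
4: ✓ MOVGE  r5←0x5c
5: · ADDLE
6: · MOVMI
7: ✓ CMP  NZCV=1010
8: · ADDGT
9: · MOVGE
10: ✓ ADDMI  r4←0x46

FIX = (r4, 0x46)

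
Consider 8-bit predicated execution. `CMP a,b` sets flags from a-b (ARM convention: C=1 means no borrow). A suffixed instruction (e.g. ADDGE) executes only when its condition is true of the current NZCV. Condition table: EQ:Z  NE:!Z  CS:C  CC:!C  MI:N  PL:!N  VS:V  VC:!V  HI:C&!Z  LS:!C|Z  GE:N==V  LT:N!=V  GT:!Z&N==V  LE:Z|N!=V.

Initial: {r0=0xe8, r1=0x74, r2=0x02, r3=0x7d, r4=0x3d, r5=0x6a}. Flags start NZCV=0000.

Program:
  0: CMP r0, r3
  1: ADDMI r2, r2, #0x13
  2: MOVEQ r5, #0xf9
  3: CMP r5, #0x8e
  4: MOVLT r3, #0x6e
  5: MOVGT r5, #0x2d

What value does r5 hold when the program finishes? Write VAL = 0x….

VAL = 0x2d

0: ✓ CMP  NZCV=0011
1: · ADDMI
2: · MOVEQ
3: ✓ CMP  NZCV=1001
4: · MOVLT
5: ✓ MOVGT  r5←0x2d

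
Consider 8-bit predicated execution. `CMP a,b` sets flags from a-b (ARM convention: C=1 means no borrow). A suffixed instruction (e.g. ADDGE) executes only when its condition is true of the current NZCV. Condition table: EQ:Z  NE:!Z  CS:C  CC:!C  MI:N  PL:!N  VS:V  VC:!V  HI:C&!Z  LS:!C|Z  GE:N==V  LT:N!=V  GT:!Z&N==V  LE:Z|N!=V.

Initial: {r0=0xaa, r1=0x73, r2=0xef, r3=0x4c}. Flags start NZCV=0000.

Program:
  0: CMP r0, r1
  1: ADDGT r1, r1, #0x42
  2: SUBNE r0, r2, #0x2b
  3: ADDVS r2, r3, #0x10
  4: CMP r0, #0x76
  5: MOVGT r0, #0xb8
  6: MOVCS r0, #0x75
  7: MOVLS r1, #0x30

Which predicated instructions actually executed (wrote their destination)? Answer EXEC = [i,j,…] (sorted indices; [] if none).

0: ✓ CMP  NZCV=0011
1: · ADDGT
2: ✓ SUBNE  r0←0xc4
3: ✓ ADDVS  r2←0x5c
4: ✓ CMP  NZCV=0011
5: · MOVGT
6: ✓ MOVCS  r0←0x75
7: · MOVLS

EXEC = [2,3,6]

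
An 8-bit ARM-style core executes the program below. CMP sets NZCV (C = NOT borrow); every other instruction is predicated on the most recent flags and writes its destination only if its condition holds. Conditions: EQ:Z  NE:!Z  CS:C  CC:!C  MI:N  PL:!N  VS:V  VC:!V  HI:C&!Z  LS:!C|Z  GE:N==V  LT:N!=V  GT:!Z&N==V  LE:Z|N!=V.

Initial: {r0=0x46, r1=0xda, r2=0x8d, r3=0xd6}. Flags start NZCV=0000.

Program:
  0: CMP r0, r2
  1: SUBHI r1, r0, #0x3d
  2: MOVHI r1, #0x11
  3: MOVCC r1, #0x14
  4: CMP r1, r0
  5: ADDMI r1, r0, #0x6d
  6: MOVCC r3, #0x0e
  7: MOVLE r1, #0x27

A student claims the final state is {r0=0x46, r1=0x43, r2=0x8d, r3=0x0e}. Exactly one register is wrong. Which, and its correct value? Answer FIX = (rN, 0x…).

FIX = (r1, 0x27)

[0] flags=1001 → (cmp)
[1] flags=1001 HI?F → skip
[2] flags=1001 HI?F → skip
[3] flags=1001 CC?T → r1=0x14
[4] flags=1000 → (cmp)
[5] flags=1000 MI?T → r1=0xb3
[6] flags=1000 CC?T → r3=0x0e
[7] flags=1000 LE?T → r1=0x27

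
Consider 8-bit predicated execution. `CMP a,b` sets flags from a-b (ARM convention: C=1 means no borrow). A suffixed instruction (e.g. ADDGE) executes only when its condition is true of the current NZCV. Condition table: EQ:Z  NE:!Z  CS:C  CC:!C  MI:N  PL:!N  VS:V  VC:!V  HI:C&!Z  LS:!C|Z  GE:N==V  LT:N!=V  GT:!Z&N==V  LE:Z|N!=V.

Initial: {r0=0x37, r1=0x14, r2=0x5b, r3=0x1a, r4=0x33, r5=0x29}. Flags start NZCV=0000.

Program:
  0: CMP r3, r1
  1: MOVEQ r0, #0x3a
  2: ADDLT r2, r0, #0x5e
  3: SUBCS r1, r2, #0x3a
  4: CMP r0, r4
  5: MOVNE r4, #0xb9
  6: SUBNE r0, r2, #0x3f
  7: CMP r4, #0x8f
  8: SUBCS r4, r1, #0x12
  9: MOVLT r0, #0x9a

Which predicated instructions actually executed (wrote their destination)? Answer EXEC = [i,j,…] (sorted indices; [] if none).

[0] flags=0010 → (cmp)
[1] flags=0010 EQ?F → skip
[2] flags=0010 LT?F → skip
[3] flags=0010 CS?T → r1=0x21
[4] flags=0010 → (cmp)
[5] flags=0010 NE?T → r4=0xb9
[6] flags=0010 NE?T → r0=0x1c
[7] flags=0010 → (cmp)
[8] flags=0010 CS?T → r4=0x0f
[9] flags=0010 LT?F → skip

EXEC = [3,5,6,8]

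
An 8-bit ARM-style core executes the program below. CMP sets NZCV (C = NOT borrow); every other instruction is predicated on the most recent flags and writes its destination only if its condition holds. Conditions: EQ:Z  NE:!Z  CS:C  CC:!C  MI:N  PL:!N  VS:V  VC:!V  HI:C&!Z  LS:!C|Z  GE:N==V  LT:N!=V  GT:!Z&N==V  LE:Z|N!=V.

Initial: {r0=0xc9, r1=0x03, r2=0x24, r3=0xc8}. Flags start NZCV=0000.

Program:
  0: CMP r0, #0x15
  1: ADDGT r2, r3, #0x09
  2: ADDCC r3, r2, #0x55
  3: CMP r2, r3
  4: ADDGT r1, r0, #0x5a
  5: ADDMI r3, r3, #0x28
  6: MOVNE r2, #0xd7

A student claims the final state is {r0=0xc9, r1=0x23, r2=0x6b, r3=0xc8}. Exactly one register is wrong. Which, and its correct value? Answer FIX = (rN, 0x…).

FIX = (r2, 0xd7)

[0] flags=1010 → (cmp)
[1] flags=1010 GT?F → skip
[2] flags=1010 CC?F → skip
[3] flags=0000 → (cmp)
[4] flags=0000 GT?T → r1=0x23
[5] flags=0000 MI?F → skip
[6] flags=0000 NE?T → r2=0xd7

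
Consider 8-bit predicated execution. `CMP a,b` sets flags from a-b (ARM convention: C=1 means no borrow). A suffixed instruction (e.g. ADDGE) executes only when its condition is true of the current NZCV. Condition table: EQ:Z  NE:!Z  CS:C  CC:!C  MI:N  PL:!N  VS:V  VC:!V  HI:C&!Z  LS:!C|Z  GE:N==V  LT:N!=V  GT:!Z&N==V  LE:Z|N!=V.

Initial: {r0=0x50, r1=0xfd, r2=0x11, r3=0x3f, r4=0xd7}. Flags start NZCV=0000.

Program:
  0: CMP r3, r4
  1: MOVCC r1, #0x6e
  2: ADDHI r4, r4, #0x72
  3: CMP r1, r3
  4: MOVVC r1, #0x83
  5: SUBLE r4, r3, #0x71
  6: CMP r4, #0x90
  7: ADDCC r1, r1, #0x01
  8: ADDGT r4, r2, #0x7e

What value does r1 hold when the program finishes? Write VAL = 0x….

[0] flags=0000 → (cmp)
[1] flags=0000 CC?T → r1=0x6e
[2] flags=0000 HI?F → skip
[3] flags=0010 → (cmp)
[4] flags=0010 VC?T → r1=0x83
[5] flags=0010 LE?F → skip
[6] flags=0010 → (cmp)
[7] flags=0010 CC?F → skip
[8] flags=0010 GT?T → r4=0x8f

VAL = 0x83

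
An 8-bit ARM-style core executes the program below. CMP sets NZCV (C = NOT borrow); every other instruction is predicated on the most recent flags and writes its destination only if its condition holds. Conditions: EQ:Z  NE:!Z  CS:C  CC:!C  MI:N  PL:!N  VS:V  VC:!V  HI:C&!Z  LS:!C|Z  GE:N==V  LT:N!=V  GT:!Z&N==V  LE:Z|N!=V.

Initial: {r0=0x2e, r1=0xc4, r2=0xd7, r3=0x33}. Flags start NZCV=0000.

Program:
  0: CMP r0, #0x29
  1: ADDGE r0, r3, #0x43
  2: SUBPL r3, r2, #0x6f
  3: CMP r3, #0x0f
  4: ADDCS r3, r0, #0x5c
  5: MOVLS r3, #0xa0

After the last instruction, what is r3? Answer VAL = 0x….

0: ✓ CMP  NZCV=0010
1: ✓ ADDGE  r0←0x76
2: ✓ SUBPL  r3←0x68
3: ✓ CMP  NZCV=0010
4: ✓ ADDCS  r3←0xd2
5: · MOVLS

VAL = 0xd2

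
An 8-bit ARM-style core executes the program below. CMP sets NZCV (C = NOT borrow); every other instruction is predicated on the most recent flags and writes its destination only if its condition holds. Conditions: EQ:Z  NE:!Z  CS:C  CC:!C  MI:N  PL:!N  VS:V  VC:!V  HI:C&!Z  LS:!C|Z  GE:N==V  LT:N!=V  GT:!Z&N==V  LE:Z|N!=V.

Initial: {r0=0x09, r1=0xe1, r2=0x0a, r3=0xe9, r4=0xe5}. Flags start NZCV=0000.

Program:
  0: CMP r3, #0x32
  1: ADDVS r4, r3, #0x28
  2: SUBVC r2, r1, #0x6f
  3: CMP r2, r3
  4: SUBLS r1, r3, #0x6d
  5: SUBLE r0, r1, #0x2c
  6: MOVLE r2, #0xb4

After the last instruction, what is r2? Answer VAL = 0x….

[0] flags=1010 → (cmp)
[1] flags=1010 VS?F → skip
[2] flags=1010 VC?T → r2=0x72
[3] flags=1001 → (cmp)
[4] flags=1001 LS?T → r1=0x7c
[5] flags=1001 LE?F → skip
[6] flags=1001 LE?F → skip

VAL = 0x72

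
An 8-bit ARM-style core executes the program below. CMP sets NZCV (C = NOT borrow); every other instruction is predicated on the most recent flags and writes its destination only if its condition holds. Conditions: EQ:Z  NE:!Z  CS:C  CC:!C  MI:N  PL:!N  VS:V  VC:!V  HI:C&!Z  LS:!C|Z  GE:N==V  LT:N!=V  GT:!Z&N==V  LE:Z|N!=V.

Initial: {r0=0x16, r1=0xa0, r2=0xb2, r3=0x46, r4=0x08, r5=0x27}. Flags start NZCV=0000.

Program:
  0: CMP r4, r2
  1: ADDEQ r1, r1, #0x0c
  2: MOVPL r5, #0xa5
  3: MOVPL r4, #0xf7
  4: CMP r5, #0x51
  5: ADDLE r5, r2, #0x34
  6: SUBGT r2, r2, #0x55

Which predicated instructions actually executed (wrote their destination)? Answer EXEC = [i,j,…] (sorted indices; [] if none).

EXEC = [2,3,5]

0: ✓ CMP  NZCV=0000
1: · ADDEQ
2: ✓ MOVPL  r5←0xa5
3: ✓ MOVPL  r4←0xf7
4: ✓ CMP  NZCV=0011
5: ✓ ADDLE  r5←0xe6
6: · SUBGT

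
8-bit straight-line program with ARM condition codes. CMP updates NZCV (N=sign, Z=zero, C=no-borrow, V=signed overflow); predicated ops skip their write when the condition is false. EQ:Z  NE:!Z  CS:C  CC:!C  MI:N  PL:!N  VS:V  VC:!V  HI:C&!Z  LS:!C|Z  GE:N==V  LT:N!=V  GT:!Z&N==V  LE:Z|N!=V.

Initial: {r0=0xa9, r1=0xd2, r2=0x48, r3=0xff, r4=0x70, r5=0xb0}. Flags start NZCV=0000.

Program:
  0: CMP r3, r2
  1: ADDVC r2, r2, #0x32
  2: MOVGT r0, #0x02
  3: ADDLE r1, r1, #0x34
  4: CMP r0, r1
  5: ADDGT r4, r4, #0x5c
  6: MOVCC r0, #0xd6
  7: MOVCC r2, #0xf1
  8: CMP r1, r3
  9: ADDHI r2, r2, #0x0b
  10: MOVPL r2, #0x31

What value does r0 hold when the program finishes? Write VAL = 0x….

[0] flags=1010 → (cmp)
[1] flags=1010 VC?T → r2=0x7a
[2] flags=1010 GT?F → skip
[3] flags=1010 LE?T → r1=0x06
[4] flags=1010 → (cmp)
[5] flags=1010 GT?F → skip
[6] flags=1010 CC?F → skip
[7] flags=1010 CC?F → skip
[8] flags=0000 → (cmp)
[9] flags=0000 HI?F → skip
[10] flags=0000 PL?T → r2=0x31

VAL = 0xa9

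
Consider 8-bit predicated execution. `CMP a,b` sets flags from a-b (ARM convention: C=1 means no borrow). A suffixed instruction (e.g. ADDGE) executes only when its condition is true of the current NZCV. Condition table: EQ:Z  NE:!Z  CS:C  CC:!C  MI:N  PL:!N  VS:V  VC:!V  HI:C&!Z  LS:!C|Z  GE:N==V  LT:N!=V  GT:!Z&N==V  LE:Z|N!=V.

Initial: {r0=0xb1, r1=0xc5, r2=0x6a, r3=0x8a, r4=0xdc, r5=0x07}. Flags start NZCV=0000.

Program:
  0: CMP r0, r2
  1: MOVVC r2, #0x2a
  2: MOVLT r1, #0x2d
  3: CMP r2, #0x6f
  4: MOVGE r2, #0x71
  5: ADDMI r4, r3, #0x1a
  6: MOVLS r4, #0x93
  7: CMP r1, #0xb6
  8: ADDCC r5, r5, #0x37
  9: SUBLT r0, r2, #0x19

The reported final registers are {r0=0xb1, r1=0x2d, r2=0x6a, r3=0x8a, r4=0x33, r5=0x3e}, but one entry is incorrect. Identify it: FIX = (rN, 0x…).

FIX = (r4, 0x93)

0: ✓ CMP  NZCV=0011
1: · MOVVC
2: ✓ MOVLT  r1←0x2d
3: ✓ CMP  NZCV=1000
4: · MOVGE
5: ✓ ADDMI  r4←0xa4
6: ✓ MOVLS  r4←0x93
7: ✓ CMP  NZCV=0000
8: ✓ ADDCC  r5←0x3e
9: · SUBLT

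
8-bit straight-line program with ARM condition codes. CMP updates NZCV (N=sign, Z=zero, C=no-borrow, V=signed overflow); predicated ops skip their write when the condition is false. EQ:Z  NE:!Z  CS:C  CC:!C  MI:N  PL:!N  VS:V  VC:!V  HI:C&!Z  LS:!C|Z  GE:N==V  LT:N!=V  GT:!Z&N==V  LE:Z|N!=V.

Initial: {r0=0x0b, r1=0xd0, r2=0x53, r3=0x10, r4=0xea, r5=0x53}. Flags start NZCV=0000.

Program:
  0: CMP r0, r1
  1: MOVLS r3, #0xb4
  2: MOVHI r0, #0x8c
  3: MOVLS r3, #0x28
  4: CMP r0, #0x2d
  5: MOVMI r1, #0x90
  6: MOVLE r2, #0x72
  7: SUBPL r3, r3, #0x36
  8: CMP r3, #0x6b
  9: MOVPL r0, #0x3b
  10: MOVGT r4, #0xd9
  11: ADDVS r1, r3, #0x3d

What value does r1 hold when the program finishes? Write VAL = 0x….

VAL = 0x90

[0] flags=0000 → (cmp)
[1] flags=0000 LS?T → r3=0xb4
[2] flags=0000 HI?F → skip
[3] flags=0000 LS?T → r3=0x28
[4] flags=1000 → (cmp)
[5] flags=1000 MI?T → r1=0x90
[6] flags=1000 LE?T → r2=0x72
[7] flags=1000 PL?F → skip
[8] flags=1000 → (cmp)
[9] flags=1000 PL?F → skip
[10] flags=1000 GT?F → skip
[11] flags=1000 VS?F → skip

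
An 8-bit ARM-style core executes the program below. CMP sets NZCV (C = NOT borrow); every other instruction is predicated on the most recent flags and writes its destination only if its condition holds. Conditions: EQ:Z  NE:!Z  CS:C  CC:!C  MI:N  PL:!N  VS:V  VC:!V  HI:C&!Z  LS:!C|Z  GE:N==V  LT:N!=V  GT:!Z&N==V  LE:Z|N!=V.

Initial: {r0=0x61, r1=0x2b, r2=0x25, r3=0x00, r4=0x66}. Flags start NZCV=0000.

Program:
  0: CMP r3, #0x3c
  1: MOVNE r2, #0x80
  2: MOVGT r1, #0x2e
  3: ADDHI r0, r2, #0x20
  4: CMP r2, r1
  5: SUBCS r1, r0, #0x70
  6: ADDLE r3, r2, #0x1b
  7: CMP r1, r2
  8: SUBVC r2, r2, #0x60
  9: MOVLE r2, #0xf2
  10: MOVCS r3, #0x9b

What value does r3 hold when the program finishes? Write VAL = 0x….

0: ✓ CMP  NZCV=1000
1: ✓ MOVNE  r2←0x80
2: · MOVGT
3: · ADDHI
4: ✓ CMP  NZCV=0011
5: ✓ SUBCS  r1←0xf1
6: ✓ ADDLE  r3←0x9b
7: ✓ CMP  NZCV=0010
8: ✓ SUBVC  r2←0x20
9: · MOVLE
10: ✓ MOVCS  r3←0x9b

VAL = 0x9b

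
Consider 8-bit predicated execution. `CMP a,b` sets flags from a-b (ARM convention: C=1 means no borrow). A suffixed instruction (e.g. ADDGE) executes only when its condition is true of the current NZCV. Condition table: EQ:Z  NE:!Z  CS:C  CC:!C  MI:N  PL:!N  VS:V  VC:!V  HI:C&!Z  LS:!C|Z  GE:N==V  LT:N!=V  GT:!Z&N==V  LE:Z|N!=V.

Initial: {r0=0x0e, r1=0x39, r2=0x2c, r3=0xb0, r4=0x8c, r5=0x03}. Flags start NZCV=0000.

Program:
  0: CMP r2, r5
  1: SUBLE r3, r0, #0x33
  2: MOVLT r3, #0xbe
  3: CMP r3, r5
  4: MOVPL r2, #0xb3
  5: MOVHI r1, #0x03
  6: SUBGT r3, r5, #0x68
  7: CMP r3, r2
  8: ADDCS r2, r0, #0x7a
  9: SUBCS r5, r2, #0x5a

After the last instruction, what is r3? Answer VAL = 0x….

VAL = 0xb0

[0] flags=0010 → (cmp)
[1] flags=0010 LE?F → skip
[2] flags=0010 LT?F → skip
[3] flags=1010 → (cmp)
[4] flags=1010 PL?F → skip
[5] flags=1010 HI?T → r1=0x03
[6] flags=1010 GT?F → skip
[7] flags=1010 → (cmp)
[8] flags=1010 CS?T → r2=0x88
[9] flags=1010 CS?T → r5=0x2e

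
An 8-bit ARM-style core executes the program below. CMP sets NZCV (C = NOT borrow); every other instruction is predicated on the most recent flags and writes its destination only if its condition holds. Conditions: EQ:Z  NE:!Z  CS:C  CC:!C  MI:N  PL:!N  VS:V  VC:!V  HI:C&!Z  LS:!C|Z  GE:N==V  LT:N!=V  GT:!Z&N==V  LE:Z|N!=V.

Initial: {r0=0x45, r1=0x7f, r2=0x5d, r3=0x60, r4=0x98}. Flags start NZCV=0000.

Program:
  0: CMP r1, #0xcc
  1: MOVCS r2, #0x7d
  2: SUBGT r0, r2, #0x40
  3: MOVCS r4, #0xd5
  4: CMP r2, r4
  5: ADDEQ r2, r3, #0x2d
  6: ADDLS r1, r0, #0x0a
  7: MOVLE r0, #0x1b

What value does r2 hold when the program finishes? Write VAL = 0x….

0: ✓ CMP  NZCV=1001
1: · MOVCS
2: ✓ SUBGT  r0←0x1d
3: · MOVCS
4: ✓ CMP  NZCV=1001
5: · ADDEQ
6: ✓ ADDLS  r1←0x27
7: · MOVLE

VAL = 0x5d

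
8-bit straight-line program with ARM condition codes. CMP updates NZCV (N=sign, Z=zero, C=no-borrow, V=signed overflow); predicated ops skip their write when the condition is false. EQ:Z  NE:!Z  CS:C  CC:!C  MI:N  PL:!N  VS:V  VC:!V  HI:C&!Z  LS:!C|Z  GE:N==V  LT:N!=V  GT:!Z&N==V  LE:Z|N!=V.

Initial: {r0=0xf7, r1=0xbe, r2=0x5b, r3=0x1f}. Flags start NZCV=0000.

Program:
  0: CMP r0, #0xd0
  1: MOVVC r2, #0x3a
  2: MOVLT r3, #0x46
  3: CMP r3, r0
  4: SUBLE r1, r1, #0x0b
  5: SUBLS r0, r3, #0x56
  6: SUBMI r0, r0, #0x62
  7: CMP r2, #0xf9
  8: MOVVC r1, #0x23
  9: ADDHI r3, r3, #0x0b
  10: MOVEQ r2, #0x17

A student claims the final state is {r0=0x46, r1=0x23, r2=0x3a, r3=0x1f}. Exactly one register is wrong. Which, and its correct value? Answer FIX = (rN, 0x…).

0: ✓ CMP  NZCV=0010
1: ✓ MOVVC  r2←0x3a
2: · MOVLT
3: ✓ CMP  NZCV=0000
4: · SUBLE
5: ✓ SUBLS  r0←0xc9
6: · SUBMI
7: ✓ CMP  NZCV=0000
8: ✓ MOVVC  r1←0x23
9: · ADDHI
10: · MOVEQ

FIX = (r0, 0xc9)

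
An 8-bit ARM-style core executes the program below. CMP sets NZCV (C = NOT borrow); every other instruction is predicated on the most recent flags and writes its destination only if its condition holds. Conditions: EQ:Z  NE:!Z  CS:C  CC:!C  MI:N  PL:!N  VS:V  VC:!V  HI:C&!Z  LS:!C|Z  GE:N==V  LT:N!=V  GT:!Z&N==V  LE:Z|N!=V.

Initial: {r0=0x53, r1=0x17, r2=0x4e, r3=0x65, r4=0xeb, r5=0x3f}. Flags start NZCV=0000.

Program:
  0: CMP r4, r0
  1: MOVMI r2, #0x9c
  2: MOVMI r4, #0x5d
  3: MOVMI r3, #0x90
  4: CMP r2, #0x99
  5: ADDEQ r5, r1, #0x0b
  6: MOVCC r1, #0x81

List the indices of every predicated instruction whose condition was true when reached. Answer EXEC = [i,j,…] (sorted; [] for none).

[0] flags=1010 → (cmp)
[1] flags=1010 MI?T → r2=0x9c
[2] flags=1010 MI?T → r4=0x5d
[3] flags=1010 MI?T → r3=0x90
[4] flags=0010 → (cmp)
[5] flags=0010 EQ?F → skip
[6] flags=0010 CC?F → skip

EXEC = [1,2,3]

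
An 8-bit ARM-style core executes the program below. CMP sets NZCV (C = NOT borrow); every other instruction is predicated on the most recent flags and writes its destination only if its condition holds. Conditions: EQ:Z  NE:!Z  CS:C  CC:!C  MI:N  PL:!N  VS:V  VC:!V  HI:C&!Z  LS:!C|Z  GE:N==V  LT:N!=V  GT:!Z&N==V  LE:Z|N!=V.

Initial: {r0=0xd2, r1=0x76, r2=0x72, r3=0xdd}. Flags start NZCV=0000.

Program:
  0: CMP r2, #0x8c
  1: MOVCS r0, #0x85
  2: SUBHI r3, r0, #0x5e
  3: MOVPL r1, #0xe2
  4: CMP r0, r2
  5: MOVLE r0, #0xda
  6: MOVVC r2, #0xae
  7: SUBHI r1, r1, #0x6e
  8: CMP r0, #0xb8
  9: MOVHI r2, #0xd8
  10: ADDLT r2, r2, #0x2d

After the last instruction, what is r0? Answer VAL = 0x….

0: ✓ CMP  NZCV=1001
1: · MOVCS
2: · SUBHI
3: · MOVPL
4: ✓ CMP  NZCV=0011
5: ✓ MOVLE  r0←0xda
6: · MOVVC
7: ✓ SUBHI  r1←0x08
8: ✓ CMP  NZCV=0010
9: ✓ MOVHI  r2←0xd8
10: · ADDLT

VAL = 0xda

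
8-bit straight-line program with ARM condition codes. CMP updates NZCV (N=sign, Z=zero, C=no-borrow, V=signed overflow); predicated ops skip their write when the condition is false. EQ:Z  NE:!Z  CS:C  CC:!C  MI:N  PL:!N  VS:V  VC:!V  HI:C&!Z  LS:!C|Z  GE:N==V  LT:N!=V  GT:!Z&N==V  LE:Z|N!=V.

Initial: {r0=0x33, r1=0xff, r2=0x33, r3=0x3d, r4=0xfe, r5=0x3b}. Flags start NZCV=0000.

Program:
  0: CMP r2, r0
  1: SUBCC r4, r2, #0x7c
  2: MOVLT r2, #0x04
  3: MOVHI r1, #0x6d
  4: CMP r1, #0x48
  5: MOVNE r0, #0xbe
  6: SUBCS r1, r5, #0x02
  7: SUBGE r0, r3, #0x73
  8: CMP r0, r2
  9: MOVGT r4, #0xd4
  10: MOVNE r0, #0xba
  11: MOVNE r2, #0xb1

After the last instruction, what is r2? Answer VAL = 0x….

VAL = 0xb1

[0] flags=0110 → (cmp)
[1] flags=0110 CC?F → skip
[2] flags=0110 LT?F → skip
[3] flags=0110 HI?F → skip
[4] flags=1010 → (cmp)
[5] flags=1010 NE?T → r0=0xbe
[6] flags=1010 CS?T → r1=0x39
[7] flags=1010 GE?F → skip
[8] flags=1010 → (cmp)
[9] flags=1010 GT?F → skip
[10] flags=1010 NE?T → r0=0xba
[11] flags=1010 NE?T → r2=0xb1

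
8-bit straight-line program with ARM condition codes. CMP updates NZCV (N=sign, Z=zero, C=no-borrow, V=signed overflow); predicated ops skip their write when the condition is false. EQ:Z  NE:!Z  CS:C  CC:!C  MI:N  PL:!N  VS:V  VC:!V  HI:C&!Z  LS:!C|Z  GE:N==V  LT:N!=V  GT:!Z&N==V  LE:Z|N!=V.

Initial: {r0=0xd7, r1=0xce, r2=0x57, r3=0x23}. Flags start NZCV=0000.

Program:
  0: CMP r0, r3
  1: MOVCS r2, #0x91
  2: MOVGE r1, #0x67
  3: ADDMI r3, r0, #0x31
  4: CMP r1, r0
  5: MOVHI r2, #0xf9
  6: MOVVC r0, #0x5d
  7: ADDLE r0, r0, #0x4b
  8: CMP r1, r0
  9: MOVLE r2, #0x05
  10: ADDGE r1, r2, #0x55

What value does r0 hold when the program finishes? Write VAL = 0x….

0: ✓ CMP  NZCV=1010
1: ✓ MOVCS  r2←0x91
2: · MOVGE
3: ✓ ADDMI  r3←0x08
4: ✓ CMP  NZCV=1000
5: · MOVHI
6: ✓ MOVVC  r0←0x5d
7: ✓ ADDLE  r0←0xa8
8: ✓ CMP  NZCV=0010
9: · MOVLE
10: ✓ ADDGE  r1←0xe6

VAL = 0xa8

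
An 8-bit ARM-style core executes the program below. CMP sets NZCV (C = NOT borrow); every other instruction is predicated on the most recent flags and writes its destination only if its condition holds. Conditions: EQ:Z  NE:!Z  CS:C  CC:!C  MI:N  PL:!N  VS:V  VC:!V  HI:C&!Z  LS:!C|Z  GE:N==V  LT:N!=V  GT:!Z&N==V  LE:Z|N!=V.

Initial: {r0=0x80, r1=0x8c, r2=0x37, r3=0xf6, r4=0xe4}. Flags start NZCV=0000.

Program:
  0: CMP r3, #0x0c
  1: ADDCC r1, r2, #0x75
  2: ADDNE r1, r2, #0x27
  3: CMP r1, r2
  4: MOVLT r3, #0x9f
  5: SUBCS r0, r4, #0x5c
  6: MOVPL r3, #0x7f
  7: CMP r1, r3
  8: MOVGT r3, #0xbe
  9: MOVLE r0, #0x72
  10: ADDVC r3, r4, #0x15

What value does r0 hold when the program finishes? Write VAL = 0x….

VAL = 0x72

[0] flags=1010 → (cmp)
[1] flags=1010 CC?F → skip
[2] flags=1010 NE?T → r1=0x5e
[3] flags=0010 → (cmp)
[4] flags=0010 LT?F → skip
[5] flags=0010 CS?T → r0=0x88
[6] flags=0010 PL?T → r3=0x7f
[7] flags=1000 → (cmp)
[8] flags=1000 GT?F → skip
[9] flags=1000 LE?T → r0=0x72
[10] flags=1000 VC?T → r3=0xf9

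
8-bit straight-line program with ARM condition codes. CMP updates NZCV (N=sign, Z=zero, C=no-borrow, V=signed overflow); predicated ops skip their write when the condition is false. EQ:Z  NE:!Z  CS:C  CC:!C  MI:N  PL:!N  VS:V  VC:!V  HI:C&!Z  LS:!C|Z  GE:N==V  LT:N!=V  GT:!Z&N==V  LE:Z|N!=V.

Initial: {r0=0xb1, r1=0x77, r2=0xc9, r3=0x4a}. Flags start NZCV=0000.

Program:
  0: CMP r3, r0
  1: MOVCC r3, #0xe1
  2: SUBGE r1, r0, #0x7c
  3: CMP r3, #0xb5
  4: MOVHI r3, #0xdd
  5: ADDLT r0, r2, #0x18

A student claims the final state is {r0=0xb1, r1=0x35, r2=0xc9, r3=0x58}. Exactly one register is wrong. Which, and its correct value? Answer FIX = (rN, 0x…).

FIX = (r3, 0xdd)

0: ✓ CMP  NZCV=1001
1: ✓ MOVCC  r3←0xe1
2: ✓ SUBGE  r1←0x35
3: ✓ CMP  NZCV=0010
4: ✓ MOVHI  r3←0xdd
5: · ADDLT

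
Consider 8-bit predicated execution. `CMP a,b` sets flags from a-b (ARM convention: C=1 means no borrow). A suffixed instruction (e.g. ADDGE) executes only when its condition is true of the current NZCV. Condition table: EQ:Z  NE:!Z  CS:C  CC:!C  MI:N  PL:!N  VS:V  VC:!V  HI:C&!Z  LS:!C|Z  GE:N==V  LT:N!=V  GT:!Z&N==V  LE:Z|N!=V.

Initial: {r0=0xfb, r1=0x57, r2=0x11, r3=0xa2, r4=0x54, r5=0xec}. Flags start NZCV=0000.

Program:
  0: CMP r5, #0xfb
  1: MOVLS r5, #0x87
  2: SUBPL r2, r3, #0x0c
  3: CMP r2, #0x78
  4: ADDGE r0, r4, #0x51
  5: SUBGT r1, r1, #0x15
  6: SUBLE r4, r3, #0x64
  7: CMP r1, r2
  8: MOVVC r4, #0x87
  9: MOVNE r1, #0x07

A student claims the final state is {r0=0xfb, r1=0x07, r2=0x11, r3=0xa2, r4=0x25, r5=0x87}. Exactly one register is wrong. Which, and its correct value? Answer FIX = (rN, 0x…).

FIX = (r4, 0x87)

0: ✓ CMP  NZCV=1000
1: ✓ MOVLS  r5←0x87
2: · SUBPL
3: ✓ CMP  NZCV=1000
4: · ADDGE
5: · SUBGT
6: ✓ SUBLE  r4←0x3e
7: ✓ CMP  NZCV=0010
8: ✓ MOVVC  r4←0x87
9: ✓ MOVNE  r1←0x07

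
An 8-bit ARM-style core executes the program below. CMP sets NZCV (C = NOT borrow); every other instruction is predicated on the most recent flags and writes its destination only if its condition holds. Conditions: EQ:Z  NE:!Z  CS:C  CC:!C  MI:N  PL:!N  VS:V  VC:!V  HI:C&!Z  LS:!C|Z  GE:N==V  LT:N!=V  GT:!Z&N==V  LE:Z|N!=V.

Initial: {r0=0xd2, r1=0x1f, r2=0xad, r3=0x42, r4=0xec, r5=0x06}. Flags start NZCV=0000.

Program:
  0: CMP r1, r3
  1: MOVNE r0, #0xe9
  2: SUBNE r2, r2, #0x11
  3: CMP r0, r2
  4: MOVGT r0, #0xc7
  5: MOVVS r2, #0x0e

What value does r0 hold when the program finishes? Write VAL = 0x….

VAL = 0xc7

[0] flags=1000 → (cmp)
[1] flags=1000 NE?T → r0=0xe9
[2] flags=1000 NE?T → r2=0x9c
[3] flags=0010 → (cmp)
[4] flags=0010 GT?T → r0=0xc7
[5] flags=0010 VS?F → skip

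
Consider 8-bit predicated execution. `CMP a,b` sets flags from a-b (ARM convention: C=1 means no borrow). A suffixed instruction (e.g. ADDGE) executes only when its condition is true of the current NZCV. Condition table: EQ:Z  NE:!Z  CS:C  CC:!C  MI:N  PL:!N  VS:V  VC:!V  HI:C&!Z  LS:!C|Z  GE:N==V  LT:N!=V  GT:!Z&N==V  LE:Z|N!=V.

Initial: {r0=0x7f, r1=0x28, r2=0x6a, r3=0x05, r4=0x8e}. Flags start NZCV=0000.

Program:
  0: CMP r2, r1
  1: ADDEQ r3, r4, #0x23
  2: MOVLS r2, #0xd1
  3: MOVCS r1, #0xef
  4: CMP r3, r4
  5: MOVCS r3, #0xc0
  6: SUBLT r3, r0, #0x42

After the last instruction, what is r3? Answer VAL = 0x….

0: ✓ CMP  NZCV=0010
1: · ADDEQ
2: · MOVLS
3: ✓ MOVCS  r1←0xef
4: ✓ CMP  NZCV=0000
5: · MOVCS
6: · SUBLT

VAL = 0x05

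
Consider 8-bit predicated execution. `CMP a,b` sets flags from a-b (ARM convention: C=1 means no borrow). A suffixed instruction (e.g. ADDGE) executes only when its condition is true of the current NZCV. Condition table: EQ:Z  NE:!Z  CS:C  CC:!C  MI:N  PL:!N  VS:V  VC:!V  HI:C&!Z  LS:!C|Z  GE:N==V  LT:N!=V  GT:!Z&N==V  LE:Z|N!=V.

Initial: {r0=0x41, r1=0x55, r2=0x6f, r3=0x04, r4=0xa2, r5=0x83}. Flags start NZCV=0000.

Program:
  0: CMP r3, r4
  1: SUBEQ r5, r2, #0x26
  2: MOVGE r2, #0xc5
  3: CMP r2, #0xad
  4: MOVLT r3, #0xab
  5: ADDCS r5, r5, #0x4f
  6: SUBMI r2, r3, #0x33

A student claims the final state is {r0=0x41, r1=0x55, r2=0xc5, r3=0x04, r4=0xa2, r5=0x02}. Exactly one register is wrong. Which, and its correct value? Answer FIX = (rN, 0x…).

0: ✓ CMP  NZCV=0000
1: · SUBEQ
2: ✓ MOVGE  r2←0xc5
3: ✓ CMP  NZCV=0010
4: · MOVLT
5: ✓ ADDCS  r5←0xd2
6: · SUBMI

FIX = (r5, 0xd2)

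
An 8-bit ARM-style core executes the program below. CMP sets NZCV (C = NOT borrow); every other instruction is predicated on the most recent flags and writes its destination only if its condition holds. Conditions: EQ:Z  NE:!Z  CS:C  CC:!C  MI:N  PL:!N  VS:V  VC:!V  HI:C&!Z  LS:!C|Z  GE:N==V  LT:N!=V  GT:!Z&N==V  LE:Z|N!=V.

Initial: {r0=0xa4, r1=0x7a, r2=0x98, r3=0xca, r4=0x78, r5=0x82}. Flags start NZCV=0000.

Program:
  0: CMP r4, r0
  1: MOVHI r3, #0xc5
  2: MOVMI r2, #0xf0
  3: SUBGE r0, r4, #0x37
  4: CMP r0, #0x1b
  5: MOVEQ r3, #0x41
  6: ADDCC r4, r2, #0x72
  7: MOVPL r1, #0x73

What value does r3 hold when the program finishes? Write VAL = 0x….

[0] flags=1001 → (cmp)
[1] flags=1001 HI?F → skip
[2] flags=1001 MI?T → r2=0xf0
[3] flags=1001 GE?T → r0=0x41
[4] flags=0010 → (cmp)
[5] flags=0010 EQ?F → skip
[6] flags=0010 CC?F → skip
[7] flags=0010 PL?T → r1=0x73

VAL = 0xca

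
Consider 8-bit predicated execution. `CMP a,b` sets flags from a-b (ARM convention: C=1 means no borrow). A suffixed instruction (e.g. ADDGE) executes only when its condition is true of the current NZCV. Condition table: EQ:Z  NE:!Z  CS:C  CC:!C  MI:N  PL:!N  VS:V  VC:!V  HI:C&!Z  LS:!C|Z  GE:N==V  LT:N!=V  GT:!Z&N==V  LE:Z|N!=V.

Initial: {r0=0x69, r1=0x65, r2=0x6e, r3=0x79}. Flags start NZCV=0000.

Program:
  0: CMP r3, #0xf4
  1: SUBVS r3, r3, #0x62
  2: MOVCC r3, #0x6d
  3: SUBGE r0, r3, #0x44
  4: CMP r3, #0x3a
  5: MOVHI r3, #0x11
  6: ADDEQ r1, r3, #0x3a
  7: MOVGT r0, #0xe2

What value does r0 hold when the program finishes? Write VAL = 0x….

[0] flags=1001 → (cmp)
[1] flags=1001 VS?T → r3=0x17
[2] flags=1001 CC?T → r3=0x6d
[3] flags=1001 GE?T → r0=0x29
[4] flags=0010 → (cmp)
[5] flags=0010 HI?T → r3=0x11
[6] flags=0010 EQ?F → skip
[7] flags=0010 GT?T → r0=0xe2

VAL = 0xe2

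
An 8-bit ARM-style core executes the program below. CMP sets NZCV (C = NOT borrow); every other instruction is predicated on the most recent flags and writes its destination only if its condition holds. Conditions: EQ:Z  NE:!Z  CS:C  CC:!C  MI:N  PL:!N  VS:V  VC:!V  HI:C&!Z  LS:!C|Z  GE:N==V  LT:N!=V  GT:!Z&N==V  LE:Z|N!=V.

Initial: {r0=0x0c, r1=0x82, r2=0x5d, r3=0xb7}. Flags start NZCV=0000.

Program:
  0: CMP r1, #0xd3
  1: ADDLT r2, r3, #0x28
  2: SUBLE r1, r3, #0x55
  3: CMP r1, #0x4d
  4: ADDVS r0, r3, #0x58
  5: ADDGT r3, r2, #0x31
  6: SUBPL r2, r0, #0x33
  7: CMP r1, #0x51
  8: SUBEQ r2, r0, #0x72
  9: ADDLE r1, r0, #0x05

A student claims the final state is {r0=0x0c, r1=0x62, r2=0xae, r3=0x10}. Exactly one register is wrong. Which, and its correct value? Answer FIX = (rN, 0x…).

[0] flags=1000 → (cmp)
[1] flags=1000 LT?T → r2=0xdf
[2] flags=1000 LE?T → r1=0x62
[3] flags=0010 → (cmp)
[4] flags=0010 VS?F → skip
[5] flags=0010 GT?T → r3=0x10
[6] flags=0010 PL?T → r2=0xd9
[7] flags=0010 → (cmp)
[8] flags=0010 EQ?F → skip
[9] flags=0010 LE?F → skip

FIX = (r2, 0xd9)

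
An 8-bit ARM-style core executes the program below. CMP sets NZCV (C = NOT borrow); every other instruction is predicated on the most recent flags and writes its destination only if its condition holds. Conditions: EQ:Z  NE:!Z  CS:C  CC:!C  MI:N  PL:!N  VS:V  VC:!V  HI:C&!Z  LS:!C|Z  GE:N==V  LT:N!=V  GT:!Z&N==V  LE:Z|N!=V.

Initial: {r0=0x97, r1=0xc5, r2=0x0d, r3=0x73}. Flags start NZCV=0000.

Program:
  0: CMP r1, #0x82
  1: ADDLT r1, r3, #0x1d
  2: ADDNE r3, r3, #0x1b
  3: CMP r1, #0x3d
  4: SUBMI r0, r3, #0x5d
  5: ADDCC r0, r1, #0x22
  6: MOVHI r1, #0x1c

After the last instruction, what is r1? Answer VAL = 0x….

VAL = 0x1c

[0] flags=0010 → (cmp)
[1] flags=0010 LT?F → skip
[2] flags=0010 NE?T → r3=0x8e
[3] flags=1010 → (cmp)
[4] flags=1010 MI?T → r0=0x31
[5] flags=1010 CC?F → skip
[6] flags=1010 HI?T → r1=0x1c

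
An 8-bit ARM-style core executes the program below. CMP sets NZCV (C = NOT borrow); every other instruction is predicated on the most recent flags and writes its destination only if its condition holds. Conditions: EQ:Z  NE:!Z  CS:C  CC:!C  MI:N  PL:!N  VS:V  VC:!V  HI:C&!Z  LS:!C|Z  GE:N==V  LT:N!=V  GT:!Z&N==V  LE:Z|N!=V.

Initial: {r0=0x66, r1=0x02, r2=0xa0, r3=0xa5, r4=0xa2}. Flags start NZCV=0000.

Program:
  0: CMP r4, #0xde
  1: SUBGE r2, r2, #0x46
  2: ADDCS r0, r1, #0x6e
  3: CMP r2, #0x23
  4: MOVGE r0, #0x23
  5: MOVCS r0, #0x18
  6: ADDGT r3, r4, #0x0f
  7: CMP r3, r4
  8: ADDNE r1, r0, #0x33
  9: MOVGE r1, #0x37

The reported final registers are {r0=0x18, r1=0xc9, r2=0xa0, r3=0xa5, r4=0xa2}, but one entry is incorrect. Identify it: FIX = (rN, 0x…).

FIX = (r1, 0x37)

[0] flags=1000 → (cmp)
[1] flags=1000 GE?F → skip
[2] flags=1000 CS?F → skip
[3] flags=0011 → (cmp)
[4] flags=0011 GE?F → skip
[5] flags=0011 CS?T → r0=0x18
[6] flags=0011 GT?F → skip
[7] flags=0010 → (cmp)
[8] flags=0010 NE?T → r1=0x4b
[9] flags=0010 GE?T → r1=0x37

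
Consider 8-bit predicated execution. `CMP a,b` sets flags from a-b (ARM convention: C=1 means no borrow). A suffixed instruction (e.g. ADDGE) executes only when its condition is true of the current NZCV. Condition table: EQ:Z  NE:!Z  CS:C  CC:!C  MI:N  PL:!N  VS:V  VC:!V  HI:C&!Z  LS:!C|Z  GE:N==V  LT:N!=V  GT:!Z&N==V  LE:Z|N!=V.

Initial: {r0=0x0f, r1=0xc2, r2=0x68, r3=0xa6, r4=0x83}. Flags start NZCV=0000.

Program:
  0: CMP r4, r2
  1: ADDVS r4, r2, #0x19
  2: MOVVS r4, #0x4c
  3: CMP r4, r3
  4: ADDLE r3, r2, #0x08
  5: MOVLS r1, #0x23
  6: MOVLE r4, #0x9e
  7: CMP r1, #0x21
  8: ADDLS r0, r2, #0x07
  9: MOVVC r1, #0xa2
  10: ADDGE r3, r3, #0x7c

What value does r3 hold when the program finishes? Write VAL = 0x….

[0] flags=0011 → (cmp)
[1] flags=0011 VS?T → r4=0x81
[2] flags=0011 VS?T → r4=0x4c
[3] flags=1001 → (cmp)
[4] flags=1001 LE?F → skip
[5] flags=1001 LS?T → r1=0x23
[6] flags=1001 LE?F → skip
[7] flags=0010 → (cmp)
[8] flags=0010 LS?F → skip
[9] flags=0010 VC?T → r1=0xa2
[10] flags=0010 GE?T → r3=0x22

VAL = 0x22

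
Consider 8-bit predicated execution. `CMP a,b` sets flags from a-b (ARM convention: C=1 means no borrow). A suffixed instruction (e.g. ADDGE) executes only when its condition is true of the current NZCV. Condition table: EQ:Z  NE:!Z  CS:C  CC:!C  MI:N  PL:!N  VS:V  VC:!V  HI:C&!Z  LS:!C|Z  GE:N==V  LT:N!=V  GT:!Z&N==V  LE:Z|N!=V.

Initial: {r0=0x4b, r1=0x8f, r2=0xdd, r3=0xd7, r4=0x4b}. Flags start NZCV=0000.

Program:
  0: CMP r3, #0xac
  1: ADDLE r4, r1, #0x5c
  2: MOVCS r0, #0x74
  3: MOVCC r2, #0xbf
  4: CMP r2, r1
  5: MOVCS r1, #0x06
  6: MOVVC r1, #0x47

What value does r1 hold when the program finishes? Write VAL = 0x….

[0] flags=0010 → (cmp)
[1] flags=0010 LE?F → skip
[2] flags=0010 CS?T → r0=0x74
[3] flags=0010 CC?F → skip
[4] flags=0010 → (cmp)
[5] flags=0010 CS?T → r1=0x06
[6] flags=0010 VC?T → r1=0x47

VAL = 0x47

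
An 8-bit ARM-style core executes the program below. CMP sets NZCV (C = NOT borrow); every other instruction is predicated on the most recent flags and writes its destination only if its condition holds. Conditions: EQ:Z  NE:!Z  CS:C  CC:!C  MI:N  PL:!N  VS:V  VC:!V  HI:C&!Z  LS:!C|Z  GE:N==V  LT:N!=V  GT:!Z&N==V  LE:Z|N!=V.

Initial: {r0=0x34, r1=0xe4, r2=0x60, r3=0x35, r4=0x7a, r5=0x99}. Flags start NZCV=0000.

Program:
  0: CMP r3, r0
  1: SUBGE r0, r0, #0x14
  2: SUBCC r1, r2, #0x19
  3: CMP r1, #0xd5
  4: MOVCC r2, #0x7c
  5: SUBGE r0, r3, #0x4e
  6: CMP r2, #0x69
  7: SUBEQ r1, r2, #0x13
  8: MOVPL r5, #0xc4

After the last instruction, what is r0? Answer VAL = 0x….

VAL = 0xe7

0: ✓ CMP  NZCV=0010
1: ✓ SUBGE  r0←0x20
2: · SUBCC
3: ✓ CMP  NZCV=0010
4: · MOVCC
5: ✓ SUBGE  r0←0xe7
6: ✓ CMP  NZCV=1000
7: · SUBEQ
8: · MOVPL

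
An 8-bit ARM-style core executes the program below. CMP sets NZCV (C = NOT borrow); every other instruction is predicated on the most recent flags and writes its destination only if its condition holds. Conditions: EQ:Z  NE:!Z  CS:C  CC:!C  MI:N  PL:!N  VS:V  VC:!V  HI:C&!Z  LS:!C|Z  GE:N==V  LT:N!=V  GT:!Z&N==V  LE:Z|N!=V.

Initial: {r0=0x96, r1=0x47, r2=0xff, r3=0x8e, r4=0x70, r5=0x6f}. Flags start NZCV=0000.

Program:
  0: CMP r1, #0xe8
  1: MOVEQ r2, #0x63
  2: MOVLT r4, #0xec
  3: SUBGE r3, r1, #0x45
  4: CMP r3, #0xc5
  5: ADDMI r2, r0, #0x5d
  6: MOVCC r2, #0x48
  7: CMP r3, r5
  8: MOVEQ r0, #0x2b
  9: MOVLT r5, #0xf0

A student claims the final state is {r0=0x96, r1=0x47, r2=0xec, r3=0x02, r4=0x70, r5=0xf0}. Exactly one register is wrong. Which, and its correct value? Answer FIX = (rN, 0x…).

FIX = (r2, 0x48)

[0] flags=0000 → (cmp)
[1] flags=0000 EQ?F → skip
[2] flags=0000 LT?F → skip
[3] flags=0000 GE?T → r3=0x02
[4] flags=0000 → (cmp)
[5] flags=0000 MI?F → skip
[6] flags=0000 CC?T → r2=0x48
[7] flags=1000 → (cmp)
[8] flags=1000 EQ?F → skip
[9] flags=1000 LT?T → r5=0xf0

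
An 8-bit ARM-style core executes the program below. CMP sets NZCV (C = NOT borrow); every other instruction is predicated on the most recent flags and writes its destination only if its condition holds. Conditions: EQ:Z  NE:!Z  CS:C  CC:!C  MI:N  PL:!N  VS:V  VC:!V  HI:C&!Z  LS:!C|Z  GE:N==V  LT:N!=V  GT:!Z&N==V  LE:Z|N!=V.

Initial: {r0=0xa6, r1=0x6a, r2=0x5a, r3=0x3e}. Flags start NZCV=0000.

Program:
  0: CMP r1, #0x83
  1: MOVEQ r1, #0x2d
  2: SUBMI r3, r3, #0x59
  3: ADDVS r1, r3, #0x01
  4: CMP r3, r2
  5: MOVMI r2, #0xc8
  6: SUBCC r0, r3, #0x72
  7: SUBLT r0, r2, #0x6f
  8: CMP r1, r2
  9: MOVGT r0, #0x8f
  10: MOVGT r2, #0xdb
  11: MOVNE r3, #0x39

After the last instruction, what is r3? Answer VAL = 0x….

VAL = 0x39

[0] flags=1001 → (cmp)
[1] flags=1001 EQ?F → skip
[2] flags=1001 MI?T → r3=0xe5
[3] flags=1001 VS?T → r1=0xe6
[4] flags=1010 → (cmp)
[5] flags=1010 MI?T → r2=0xc8
[6] flags=1010 CC?F → skip
[7] flags=1010 LT?T → r0=0x59
[8] flags=0010 → (cmp)
[9] flags=0010 GT?T → r0=0x8f
[10] flags=0010 GT?T → r2=0xdb
[11] flags=0010 NE?T → r3=0x39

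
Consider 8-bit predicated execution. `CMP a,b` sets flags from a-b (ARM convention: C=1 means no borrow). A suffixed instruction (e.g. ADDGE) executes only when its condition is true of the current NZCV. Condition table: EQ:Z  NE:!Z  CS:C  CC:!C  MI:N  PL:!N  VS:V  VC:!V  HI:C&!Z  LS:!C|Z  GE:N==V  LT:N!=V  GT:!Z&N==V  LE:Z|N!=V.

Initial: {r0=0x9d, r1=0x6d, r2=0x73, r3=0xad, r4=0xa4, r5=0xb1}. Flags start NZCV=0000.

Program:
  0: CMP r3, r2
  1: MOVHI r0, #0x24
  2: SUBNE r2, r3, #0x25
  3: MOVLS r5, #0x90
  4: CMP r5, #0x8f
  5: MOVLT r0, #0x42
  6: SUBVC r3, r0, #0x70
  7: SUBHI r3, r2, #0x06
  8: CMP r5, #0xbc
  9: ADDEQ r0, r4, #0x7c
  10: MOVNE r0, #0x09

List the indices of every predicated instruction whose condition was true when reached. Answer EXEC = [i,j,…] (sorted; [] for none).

0: ✓ CMP  NZCV=0011
1: ✓ MOVHI  r0←0x24
2: ✓ SUBNE  r2←0x88
3: · MOVLS
4: ✓ CMP  NZCV=0010
5: · MOVLT
6: ✓ SUBVC  r3←0xb4
7: ✓ SUBHI  r3←0x82
8: ✓ CMP  NZCV=1000
9: · ADDEQ
10: ✓ MOVNE  r0←0x09

EXEC = [1,2,6,7,10]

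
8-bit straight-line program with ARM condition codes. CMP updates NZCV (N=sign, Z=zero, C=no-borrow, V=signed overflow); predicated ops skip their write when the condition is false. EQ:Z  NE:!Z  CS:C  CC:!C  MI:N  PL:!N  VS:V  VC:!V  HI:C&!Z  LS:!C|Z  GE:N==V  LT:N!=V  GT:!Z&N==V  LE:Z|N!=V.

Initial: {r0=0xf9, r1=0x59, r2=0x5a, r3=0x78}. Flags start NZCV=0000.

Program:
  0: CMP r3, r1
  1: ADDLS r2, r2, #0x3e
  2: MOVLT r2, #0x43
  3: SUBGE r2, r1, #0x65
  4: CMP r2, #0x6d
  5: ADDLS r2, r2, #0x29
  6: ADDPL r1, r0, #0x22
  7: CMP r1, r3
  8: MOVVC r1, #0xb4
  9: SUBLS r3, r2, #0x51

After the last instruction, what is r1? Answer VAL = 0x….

VAL = 0xb4

0: ✓ CMP  NZCV=0010
1: · ADDLS
2: · MOVLT
3: ✓ SUBGE  r2←0xf4
4: ✓ CMP  NZCV=1010
5: · ADDLS
6: · ADDPL
7: ✓ CMP  NZCV=1000
8: ✓ MOVVC  r1←0xb4
9: ✓ SUBLS  r3←0xa3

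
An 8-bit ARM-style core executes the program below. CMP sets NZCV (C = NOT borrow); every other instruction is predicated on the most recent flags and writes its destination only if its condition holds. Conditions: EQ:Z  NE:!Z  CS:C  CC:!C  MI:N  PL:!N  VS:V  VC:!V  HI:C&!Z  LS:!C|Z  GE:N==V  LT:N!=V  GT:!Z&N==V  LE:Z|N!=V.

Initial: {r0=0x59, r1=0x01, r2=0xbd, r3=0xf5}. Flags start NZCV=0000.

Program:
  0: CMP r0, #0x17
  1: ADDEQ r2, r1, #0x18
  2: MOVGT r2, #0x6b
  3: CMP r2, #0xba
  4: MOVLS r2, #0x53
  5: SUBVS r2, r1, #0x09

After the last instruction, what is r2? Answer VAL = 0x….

VAL = 0xf8

0: ✓ CMP  NZCV=0010
1: · ADDEQ
2: ✓ MOVGT  r2←0x6b
3: ✓ CMP  NZCV=1001
4: ✓ MOVLS  r2←0x53
5: ✓ SUBVS  r2←0xf8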